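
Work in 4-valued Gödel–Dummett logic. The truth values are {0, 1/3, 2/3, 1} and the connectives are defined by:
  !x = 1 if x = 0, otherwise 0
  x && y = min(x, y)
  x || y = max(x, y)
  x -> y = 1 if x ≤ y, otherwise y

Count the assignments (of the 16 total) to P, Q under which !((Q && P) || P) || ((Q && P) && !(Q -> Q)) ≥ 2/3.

4

P = 0, Q = 0 ↦ 1  ≥
P = 0, Q = 1/3 ↦ 1  ≥
P = 0, Q = 2/3 ↦ 1  ≥
P = 0, Q = 1 ↦ 1  ≥
P = 1/3, Q = 0 ↦ 0  <
P = 1/3, Q = 1/3 ↦ 0  <
P = 1/3, Q = 2/3 ↦ 0  <
P = 1/3, Q = 1 ↦ 0  <
P = 2/3, Q = 0 ↦ 0  <
P = 2/3, Q = 1/3 ↦ 0  <
P = 2/3, Q = 2/3 ↦ 0  <
P = 2/3, Q = 1 ↦ 0  <
P = 1, Q = 0 ↦ 0  <
P = 1, Q = 1/3 ↦ 0  <
P = 1, Q = 2/3 ↦ 0  <
P = 1, Q = 1 ↦ 0  <
So 4 of the 16 assignments meet the threshold.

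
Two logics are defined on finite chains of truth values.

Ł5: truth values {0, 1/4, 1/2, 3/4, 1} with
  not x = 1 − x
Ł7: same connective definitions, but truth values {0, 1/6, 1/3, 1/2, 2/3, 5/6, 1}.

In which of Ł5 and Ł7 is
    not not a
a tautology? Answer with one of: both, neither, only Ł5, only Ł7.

neither

In Ł5: at a = 0 the value is 0 — not a tautology.
In Ł7: at a = 0 the value is 0 — not a tautology.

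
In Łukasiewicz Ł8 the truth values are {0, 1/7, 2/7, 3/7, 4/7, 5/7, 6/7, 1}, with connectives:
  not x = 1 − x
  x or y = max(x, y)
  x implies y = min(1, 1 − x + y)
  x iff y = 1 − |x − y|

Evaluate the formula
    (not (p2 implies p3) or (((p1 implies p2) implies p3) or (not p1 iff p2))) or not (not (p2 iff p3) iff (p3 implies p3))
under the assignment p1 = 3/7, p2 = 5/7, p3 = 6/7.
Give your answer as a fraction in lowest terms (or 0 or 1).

6/7

p2 implies p3 = 5/7 implies 6/7 = 1
not (p2 implies p3) = not 1 = 0
p1 implies p2 = 3/7 implies 5/7 = 1
(p1 implies p2) implies p3 = 1 implies 6/7 = 6/7
not p1 = not 3/7 = 4/7
not p1 iff p2 = 4/7 iff 5/7 = 6/7
((p1 implies p2) implies p3) or (not p1 iff p2) = 6/7 or 6/7 = 6/7
not (p2 implies p3) or (((p1 implies p2) implies p3) or (not p1 iff p2)) = 0 or 6/7 = 6/7
p2 iff p3 = 5/7 iff 6/7 = 6/7
not (p2 iff p3) = not 6/7 = 1/7
p3 implies p3 = 6/7 implies 6/7 = 1
not (p2 iff p3) iff (p3 implies p3) = 1/7 iff 1 = 1/7
not (not (p2 iff p3) iff (p3 implies p3)) = not 1/7 = 6/7
(not (p2 implies p3) or (((p1 implies p2) implies p3) or (not p1 iff p2))) or not (not (p2 iff p3) iff (p3 implies p3)) = 6/7 or 6/7 = 6/7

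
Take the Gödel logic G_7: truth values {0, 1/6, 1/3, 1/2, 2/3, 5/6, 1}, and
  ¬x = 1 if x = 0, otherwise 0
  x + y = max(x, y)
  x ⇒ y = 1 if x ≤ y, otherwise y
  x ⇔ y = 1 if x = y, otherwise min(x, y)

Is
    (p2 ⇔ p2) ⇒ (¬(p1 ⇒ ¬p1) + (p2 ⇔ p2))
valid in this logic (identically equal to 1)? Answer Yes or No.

Yes

At p1 = 0, p2 = 2/3, for instance:
p2 ⇔ p2 = 2/3 ⇔ 2/3 = 1
¬p1 = ¬0 = 1
p1 ⇒ ¬p1 = 0 ⇒ 1 = 1
¬(p1 ⇒ ¬p1) = ¬1 = 0
¬(p1 ⇒ ¬p1) + (p2 ⇔ p2) = 0 + 1 = 1
(p2 ⇔ p2) ⇒ (¬(p1 ⇒ ¬p1) + (p2 ⇔ p2)) = 1 ⇒ 1 = 1
and checking the remaining 48 assignments likewise gives ≥ 1 in every case.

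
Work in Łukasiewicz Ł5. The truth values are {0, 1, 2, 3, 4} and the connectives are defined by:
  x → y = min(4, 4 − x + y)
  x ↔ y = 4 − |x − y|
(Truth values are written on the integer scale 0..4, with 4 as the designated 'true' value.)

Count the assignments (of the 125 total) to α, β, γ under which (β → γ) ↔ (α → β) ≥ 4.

39

value 4: 39 assignments (counts)
value 3: 32 assignments
value 2: 26 assignments
value 1: 18 assignments
value 0: 10 assignments
So 39 of the 125 assignments meet the threshold.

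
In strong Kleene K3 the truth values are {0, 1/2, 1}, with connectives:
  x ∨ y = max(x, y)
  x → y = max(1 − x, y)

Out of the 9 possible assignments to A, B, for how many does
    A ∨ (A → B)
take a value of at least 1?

A = 0, B = 0 ↦ 1  ≥
A = 0, B = 1/2 ↦ 1  ≥
A = 0, B = 1 ↦ 1  ≥
A = 1/2, B = 0 ↦ 1/2  <
A = 1/2, B = 1/2 ↦ 1/2  <
A = 1/2, B = 1 ↦ 1  ≥
A = 1, B = 0 ↦ 1  ≥
A = 1, B = 1/2 ↦ 1  ≥
A = 1, B = 1 ↦ 1  ≥
So 7 of the 9 assignments meet the threshold.

7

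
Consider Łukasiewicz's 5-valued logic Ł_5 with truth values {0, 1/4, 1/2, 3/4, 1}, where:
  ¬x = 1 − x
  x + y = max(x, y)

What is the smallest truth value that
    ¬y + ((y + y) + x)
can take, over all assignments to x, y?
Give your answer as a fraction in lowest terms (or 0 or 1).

1/2

Take x = 0, y = 1/2:
¬y = ¬1/2 = 1/2
y + y = 1/2 + 1/2 = 1/2
(y + y) + x = 1/2 + 0 = 1/2
¬y + ((y + y) + x) = 1/2 + 1/2 = 1/2
No assignment yields a value below 1/2, so this is the minimum.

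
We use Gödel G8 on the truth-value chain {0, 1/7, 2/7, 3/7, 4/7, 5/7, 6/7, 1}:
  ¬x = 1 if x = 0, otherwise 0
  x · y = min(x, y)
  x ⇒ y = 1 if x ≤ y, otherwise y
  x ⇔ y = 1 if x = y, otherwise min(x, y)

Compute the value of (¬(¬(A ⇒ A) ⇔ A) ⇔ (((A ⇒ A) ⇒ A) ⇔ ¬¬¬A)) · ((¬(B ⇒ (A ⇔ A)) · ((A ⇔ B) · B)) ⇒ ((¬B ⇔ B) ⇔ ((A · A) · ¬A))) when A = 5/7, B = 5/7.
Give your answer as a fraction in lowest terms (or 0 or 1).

A ⇒ A = 5/7 ⇒ 5/7 = 1
¬(A ⇒ A) = ¬1 = 0
¬(A ⇒ A) ⇔ A = 0 ⇔ 5/7 = 0
¬(¬(A ⇒ A) ⇔ A) = ¬0 = 1
A ⇒ A = 5/7 ⇒ 5/7 = 1
(A ⇒ A) ⇒ A = 1 ⇒ 5/7 = 5/7
¬A = ¬5/7 = 0
¬¬A = ¬0 = 1
¬¬¬A = ¬1 = 0
((A ⇒ A) ⇒ A) ⇔ ¬¬¬A = 5/7 ⇔ 0 = 0
¬(¬(A ⇒ A) ⇔ A) ⇔ (((A ⇒ A) ⇒ A) ⇔ ¬¬¬A) = 1 ⇔ 0 = 0
A ⇔ A = 5/7 ⇔ 5/7 = 1
B ⇒ (A ⇔ A) = 5/7 ⇒ 1 = 1
¬(B ⇒ (A ⇔ A)) = ¬1 = 0
A ⇔ B = 5/7 ⇔ 5/7 = 1
(A ⇔ B) · B = 1 · 5/7 = 5/7
¬(B ⇒ (A ⇔ A)) · ((A ⇔ B) · B) = 0 · 5/7 = 0
¬B = ¬5/7 = 0
¬B ⇔ B = 0 ⇔ 5/7 = 0
A · A = 5/7 · 5/7 = 5/7
¬A = ¬5/7 = 0
(A · A) · ¬A = 5/7 · 0 = 0
(¬B ⇔ B) ⇔ ((A · A) · ¬A) = 0 ⇔ 0 = 1
(¬(B ⇒ (A ⇔ A)) · ((A ⇔ B) · B)) ⇒ ((¬B ⇔ B) ⇔ ((A · A) · ¬A)) = 0 ⇒ 1 = 1
(¬(¬(A ⇒ A) ⇔ A) ⇔ (((A ⇒ A) ⇒ A) ⇔ ¬¬¬A)) · ((¬(B ⇒ (A ⇔ A)) · ((A ⇔ B) · B)) ⇒ ((¬B ⇔ B) ⇔ ((A · A) · ¬A))) = 0 · 1 = 0

0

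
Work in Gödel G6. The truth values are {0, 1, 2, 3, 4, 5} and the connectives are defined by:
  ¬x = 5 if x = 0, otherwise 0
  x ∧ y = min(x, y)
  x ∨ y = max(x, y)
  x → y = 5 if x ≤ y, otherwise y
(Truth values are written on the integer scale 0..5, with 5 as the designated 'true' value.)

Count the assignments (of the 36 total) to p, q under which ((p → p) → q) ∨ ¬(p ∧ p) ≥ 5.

value 5: 11 assignments (counts)
value 4: 5 assignments
value 3: 5 assignments
value 2: 5 assignments
value 1: 5 assignments
value 0: 5 assignments
So 11 of the 36 assignments meet the threshold.

11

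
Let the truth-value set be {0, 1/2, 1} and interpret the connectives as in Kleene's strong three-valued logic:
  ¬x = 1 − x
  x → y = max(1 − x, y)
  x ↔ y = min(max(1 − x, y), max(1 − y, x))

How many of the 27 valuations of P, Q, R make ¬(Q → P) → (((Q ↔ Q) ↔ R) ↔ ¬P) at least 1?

value 1: 16 assignments (counts)
value 1/2: 10 assignments
value 0: 1 assignment
So 16 of the 27 assignments meet the threshold.

16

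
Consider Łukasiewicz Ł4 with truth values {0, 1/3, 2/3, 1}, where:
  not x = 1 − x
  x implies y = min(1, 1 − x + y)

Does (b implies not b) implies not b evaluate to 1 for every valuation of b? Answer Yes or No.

Counterexample: take b = 1/3.
not b = not 1/3 = 2/3
b implies not b = 1/3 implies 2/3 = 1
(b implies not b) implies not b = 1 implies 2/3 = 2/3
This gives 2/3 ≠ 1.

No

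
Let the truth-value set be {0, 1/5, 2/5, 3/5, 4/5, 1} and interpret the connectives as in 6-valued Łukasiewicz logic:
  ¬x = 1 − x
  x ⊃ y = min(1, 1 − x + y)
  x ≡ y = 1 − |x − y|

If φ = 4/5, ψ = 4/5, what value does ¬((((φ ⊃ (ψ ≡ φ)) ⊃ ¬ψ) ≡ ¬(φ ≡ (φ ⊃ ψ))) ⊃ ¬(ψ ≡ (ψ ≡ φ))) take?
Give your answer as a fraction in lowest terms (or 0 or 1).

ψ ≡ φ = 4/5 ≡ 4/5 = 1
φ ⊃ (ψ ≡ φ) = 4/5 ⊃ 1 = 1
¬ψ = ¬4/5 = 1/5
(φ ⊃ (ψ ≡ φ)) ⊃ ¬ψ = 1 ⊃ 1/5 = 1/5
φ ⊃ ψ = 4/5 ⊃ 4/5 = 1
φ ≡ (φ ⊃ ψ) = 4/5 ≡ 1 = 4/5
¬(φ ≡ (φ ⊃ ψ)) = ¬4/5 = 1/5
((φ ⊃ (ψ ≡ φ)) ⊃ ¬ψ) ≡ ¬(φ ≡ (φ ⊃ ψ)) = 1/5 ≡ 1/5 = 1
ψ ≡ φ = 4/5 ≡ 4/5 = 1
ψ ≡ (ψ ≡ φ) = 4/5 ≡ 1 = 4/5
¬(ψ ≡ (ψ ≡ φ)) = ¬4/5 = 1/5
(((φ ⊃ (ψ ≡ φ)) ⊃ ¬ψ) ≡ ¬(φ ≡ (φ ⊃ ψ))) ⊃ ¬(ψ ≡ (ψ ≡ φ)) = 1 ⊃ 1/5 = 1/5
¬((((φ ⊃ (ψ ≡ φ)) ⊃ ¬ψ) ≡ ¬(φ ≡ (φ ⊃ ψ))) ⊃ ¬(ψ ≡ (ψ ≡ φ))) = ¬1/5 = 4/5

4/5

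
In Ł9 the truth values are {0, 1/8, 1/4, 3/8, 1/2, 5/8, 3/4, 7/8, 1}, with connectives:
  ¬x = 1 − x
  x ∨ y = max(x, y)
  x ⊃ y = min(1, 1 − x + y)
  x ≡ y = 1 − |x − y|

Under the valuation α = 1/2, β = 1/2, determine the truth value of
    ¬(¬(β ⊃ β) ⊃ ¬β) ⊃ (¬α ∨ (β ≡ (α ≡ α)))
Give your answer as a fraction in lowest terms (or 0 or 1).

1

β ⊃ β = 1/2 ⊃ 1/2 = 1
¬(β ⊃ β) = ¬1 = 0
¬β = ¬1/2 = 1/2
¬(β ⊃ β) ⊃ ¬β = 0 ⊃ 1/2 = 1
¬(¬(β ⊃ β) ⊃ ¬β) = ¬1 = 0
¬α = ¬1/2 = 1/2
α ≡ α = 1/2 ≡ 1/2 = 1
β ≡ (α ≡ α) = 1/2 ≡ 1 = 1/2
¬α ∨ (β ≡ (α ≡ α)) = 1/2 ∨ 1/2 = 1/2
¬(¬(β ⊃ β) ⊃ ¬β) ⊃ (¬α ∨ (β ≡ (α ≡ α))) = 0 ⊃ 1/2 = 1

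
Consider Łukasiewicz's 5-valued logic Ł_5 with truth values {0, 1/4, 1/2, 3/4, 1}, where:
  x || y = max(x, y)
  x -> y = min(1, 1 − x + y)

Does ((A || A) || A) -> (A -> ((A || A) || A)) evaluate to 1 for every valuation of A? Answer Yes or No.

A = 0 ↦ 1
A = 1/4 ↦ 1
A = 1/2 ↦ 1
A = 3/4 ↦ 1
A = 1 ↦ 1
Every assignment gives a value ≥ 1.

Yes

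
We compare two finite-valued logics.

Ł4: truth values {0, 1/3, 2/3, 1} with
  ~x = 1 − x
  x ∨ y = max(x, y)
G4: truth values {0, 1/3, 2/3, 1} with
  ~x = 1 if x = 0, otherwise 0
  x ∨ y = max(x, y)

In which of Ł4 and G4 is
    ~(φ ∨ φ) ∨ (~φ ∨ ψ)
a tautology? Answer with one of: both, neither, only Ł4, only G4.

neither

In Ł4: at φ = 1/3, ψ = 0 the value is 2/3 — not a tautology.
In G4: at φ = 1/3, ψ = 0 the value is 0 — not a tautology.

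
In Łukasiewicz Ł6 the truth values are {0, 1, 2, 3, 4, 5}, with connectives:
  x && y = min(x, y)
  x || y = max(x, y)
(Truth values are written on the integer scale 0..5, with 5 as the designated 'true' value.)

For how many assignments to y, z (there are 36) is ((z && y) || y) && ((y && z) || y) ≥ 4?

value 5: 6 assignments (counts)
value 4: 6 assignments (counts)
value 3: 6 assignments
value 2: 6 assignments
value 1: 6 assignments
value 0: 6 assignments
So 12 of the 36 assignments meet the threshold.

12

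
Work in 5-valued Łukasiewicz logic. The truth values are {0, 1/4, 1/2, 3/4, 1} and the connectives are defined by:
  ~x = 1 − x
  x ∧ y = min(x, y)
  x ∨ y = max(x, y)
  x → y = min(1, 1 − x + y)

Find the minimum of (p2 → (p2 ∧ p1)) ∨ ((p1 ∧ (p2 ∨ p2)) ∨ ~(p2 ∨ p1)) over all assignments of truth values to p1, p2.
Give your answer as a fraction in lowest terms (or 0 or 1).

0

Take p1 = 0, p2 = 1:
p2 ∧ p1 = 1 ∧ 0 = 0
p2 → (p2 ∧ p1) = 1 → 0 = 0
p2 ∨ p2 = 1 ∨ 1 = 1
p1 ∧ (p2 ∨ p2) = 0 ∧ 1 = 0
p2 ∨ p1 = 1 ∨ 0 = 1
~(p2 ∨ p1) = ~1 = 0
(p1 ∧ (p2 ∨ p2)) ∨ ~(p2 ∨ p1) = 0 ∨ 0 = 0
(p2 → (p2 ∧ p1)) ∨ ((p1 ∧ (p2 ∨ p2)) ∨ ~(p2 ∨ p1)) = 0 ∨ 0 = 0
No assignment yields a value below 0, so this is the minimum.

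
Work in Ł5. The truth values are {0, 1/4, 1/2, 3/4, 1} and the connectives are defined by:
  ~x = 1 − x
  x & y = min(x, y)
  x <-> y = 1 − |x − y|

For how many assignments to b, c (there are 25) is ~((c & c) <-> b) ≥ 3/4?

6

value 1: 2 assignments (counts)
value 3/4: 4 assignments (counts)
value 1/2: 6 assignments
value 1/4: 8 assignments
value 0: 5 assignments
So 6 of the 25 assignments meet the threshold.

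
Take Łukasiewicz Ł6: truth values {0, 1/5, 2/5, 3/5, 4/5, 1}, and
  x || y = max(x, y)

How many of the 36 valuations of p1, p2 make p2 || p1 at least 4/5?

value 1: 11 assignments (counts)
value 4/5: 9 assignments (counts)
value 3/5: 7 assignments
value 2/5: 5 assignments
value 1/5: 3 assignments
value 0: 1 assignment
So 20 of the 36 assignments meet the threshold.

20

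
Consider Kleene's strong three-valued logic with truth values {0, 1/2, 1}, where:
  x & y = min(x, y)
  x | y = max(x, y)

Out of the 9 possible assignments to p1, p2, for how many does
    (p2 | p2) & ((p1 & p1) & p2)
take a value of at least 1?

p1 = 0, p2 = 0 ↦ 0  <
p1 = 0, p2 = 1/2 ↦ 0  <
p1 = 0, p2 = 1 ↦ 0  <
p1 = 1/2, p2 = 0 ↦ 0  <
p1 = 1/2, p2 = 1/2 ↦ 1/2  <
p1 = 1/2, p2 = 1 ↦ 1/2  <
p1 = 1, p2 = 0 ↦ 0  <
p1 = 1, p2 = 1/2 ↦ 1/2  <
p1 = 1, p2 = 1 ↦ 1  ≥
So 1 of the 9 assignments meets the threshold.

1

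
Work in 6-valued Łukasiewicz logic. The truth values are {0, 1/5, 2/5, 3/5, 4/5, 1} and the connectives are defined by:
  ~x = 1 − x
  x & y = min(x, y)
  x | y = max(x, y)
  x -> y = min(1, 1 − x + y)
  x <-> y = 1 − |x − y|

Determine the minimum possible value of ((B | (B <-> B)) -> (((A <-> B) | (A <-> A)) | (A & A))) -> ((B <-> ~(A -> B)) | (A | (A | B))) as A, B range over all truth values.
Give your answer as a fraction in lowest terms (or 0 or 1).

Take A = 0, B = 2/5:
B <-> B = 2/5 <-> 2/5 = 1
B | (B <-> B) = 2/5 | 1 = 1
A <-> B = 0 <-> 2/5 = 3/5
A <-> A = 0 <-> 0 = 1
(A <-> B) | (A <-> A) = 3/5 | 1 = 1
A & A = 0 & 0 = 0
((A <-> B) | (A <-> A)) | (A & A) = 1 | 0 = 1
(B | (B <-> B)) -> (((A <-> B) | (A <-> A)) | (A & A)) = 1 -> 1 = 1
A -> B = 0 -> 2/5 = 1
~(A -> B) = ~1 = 0
B <-> ~(A -> B) = 2/5 <-> 0 = 3/5
A | B = 0 | 2/5 = 2/5
A | (A | B) = 0 | 2/5 = 2/5
(B <-> ~(A -> B)) | (A | (A | B)) = 3/5 | 2/5 = 3/5
((B | (B <-> B)) -> (((A <-> B) | (A <-> A)) | (A & A))) -> ((B <-> ~(A -> B)) | (A | (A | B))) = 1 -> 3/5 = 3/5
No assignment yields a value below 3/5, so this is the minimum.

3/5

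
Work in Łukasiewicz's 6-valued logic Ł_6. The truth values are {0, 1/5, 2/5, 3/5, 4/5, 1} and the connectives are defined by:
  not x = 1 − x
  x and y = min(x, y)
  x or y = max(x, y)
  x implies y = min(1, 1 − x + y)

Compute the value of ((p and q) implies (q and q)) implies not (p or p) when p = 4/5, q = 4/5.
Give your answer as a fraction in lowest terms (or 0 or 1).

p and q = 4/5 and 4/5 = 4/5
q and q = 4/5 and 4/5 = 4/5
(p and q) implies (q and q) = 4/5 implies 4/5 = 1
p or p = 4/5 or 4/5 = 4/5
not (p or p) = not 4/5 = 1/5
((p and q) implies (q and q)) implies not (p or p) = 1 implies 1/5 = 1/5

1/5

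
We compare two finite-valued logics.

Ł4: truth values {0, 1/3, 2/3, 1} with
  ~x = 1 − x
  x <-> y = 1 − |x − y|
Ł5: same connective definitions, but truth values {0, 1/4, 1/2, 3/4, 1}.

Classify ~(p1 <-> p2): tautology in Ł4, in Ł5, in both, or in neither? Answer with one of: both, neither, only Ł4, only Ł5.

In Ł4: at p1 = 0, p2 = 0 the value is 0 — not a tautology.
In Ł5: at p1 = 0, p2 = 0 the value is 0 — not a tautology.

neither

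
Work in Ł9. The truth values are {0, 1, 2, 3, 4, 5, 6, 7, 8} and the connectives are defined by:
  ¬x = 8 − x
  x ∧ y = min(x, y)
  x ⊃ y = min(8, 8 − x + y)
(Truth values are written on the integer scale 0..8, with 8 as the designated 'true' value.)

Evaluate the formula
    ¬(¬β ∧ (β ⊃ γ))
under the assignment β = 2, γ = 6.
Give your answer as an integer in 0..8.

2

¬β = ¬2 = 6
β ⊃ γ = 2 ⊃ 6 = 8
¬β ∧ (β ⊃ γ) = 6 ∧ 8 = 6
¬(¬β ∧ (β ⊃ γ)) = ¬6 = 2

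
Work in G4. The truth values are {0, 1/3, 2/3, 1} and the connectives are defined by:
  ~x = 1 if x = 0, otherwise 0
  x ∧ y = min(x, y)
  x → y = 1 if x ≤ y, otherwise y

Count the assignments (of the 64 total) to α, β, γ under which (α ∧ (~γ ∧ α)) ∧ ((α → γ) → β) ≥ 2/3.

8

value 1: 4 assignments (counts)
value 2/3: 4 assignments (counts)
value 1/3: 4 assignments
value 0: 52 assignments
So 8 of the 64 assignments meet the threshold.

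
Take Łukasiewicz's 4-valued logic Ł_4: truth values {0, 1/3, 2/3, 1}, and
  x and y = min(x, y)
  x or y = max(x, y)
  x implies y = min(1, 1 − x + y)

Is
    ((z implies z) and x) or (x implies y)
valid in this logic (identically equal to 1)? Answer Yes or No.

No

Counterexample: take x = 1/3, y = 0, z = 0.
z implies z = 0 implies 0 = 1
(z implies z) and x = 1 and 1/3 = 1/3
x implies y = 1/3 implies 0 = 2/3
((z implies z) and x) or (x implies y) = 1/3 or 2/3 = 2/3
This gives 2/3 ≠ 1.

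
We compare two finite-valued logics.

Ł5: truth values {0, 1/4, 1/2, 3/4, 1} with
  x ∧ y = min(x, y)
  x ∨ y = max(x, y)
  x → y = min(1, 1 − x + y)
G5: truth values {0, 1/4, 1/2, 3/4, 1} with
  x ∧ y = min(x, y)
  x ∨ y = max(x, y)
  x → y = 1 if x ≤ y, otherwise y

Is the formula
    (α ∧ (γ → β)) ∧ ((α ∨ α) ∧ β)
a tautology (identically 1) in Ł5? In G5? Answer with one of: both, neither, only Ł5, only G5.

In Ł5: at α = 0, β = 0, γ = 0 the value is 0 — not a tautology.
In G5: at α = 0, β = 0, γ = 0 the value is 0 — not a tautology.

neither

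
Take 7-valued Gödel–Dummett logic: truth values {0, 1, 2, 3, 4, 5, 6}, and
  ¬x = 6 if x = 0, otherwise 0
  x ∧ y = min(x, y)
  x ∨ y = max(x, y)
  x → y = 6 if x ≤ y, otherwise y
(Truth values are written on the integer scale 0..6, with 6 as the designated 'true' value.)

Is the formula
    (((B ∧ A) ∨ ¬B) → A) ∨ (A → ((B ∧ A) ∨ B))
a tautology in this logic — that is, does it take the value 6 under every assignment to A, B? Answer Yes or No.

No

Counterexample: take A = 1, B = 0.
B ∧ A = 0 ∧ 1 = 0
¬B = ¬0 = 6
(B ∧ A) ∨ ¬B = 0 ∨ 6 = 6
((B ∧ A) ∨ ¬B) → A = 6 → 1 = 1
B ∧ A = 0 ∧ 1 = 0
(B ∧ A) ∨ B = 0 ∨ 0 = 0
A → ((B ∧ A) ∨ B) = 1 → 0 = 0
(((B ∧ A) ∨ ¬B) → A) ∨ (A → ((B ∧ A) ∨ B)) = 1 ∨ 0 = 1
This gives 1 ≠ 6.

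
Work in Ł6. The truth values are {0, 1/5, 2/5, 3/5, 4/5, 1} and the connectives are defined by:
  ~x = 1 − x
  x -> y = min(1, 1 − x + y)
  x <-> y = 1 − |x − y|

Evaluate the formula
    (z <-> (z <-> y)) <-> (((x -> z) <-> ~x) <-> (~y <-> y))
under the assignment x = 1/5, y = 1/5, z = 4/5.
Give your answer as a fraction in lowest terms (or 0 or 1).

z <-> y = 4/5 <-> 1/5 = 2/5
z <-> (z <-> y) = 4/5 <-> 2/5 = 3/5
x -> z = 1/5 -> 4/5 = 1
~x = ~1/5 = 4/5
(x -> z) <-> ~x = 1 <-> 4/5 = 4/5
~y = ~1/5 = 4/5
~y <-> y = 4/5 <-> 1/5 = 2/5
((x -> z) <-> ~x) <-> (~y <-> y) = 4/5 <-> 2/5 = 3/5
(z <-> (z <-> y)) <-> (((x -> z) <-> ~x) <-> (~y <-> y)) = 3/5 <-> 3/5 = 1

1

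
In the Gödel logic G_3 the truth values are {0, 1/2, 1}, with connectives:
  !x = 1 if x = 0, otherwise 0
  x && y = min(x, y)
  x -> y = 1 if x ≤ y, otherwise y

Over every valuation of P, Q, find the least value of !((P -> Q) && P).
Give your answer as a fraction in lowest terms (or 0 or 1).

0

Take P = 1/2, Q = 1/2:
P -> Q = 1/2 -> 1/2 = 1
(P -> Q) && P = 1 && 1/2 = 1/2
!((P -> Q) && P) = !1/2 = 0
No assignment yields a value below 0, so this is the minimum.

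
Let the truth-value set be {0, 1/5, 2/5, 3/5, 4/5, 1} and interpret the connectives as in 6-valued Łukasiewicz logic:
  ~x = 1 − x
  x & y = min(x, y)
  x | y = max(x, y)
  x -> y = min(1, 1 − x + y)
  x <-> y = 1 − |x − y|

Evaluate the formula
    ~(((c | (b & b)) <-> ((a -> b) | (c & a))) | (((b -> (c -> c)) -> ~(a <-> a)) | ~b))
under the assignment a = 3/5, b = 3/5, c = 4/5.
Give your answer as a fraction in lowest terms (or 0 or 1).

b & b = 3/5 & 3/5 = 3/5
c | (b & b) = 4/5 | 3/5 = 4/5
a -> b = 3/5 -> 3/5 = 1
c & a = 4/5 & 3/5 = 3/5
(a -> b) | (c & a) = 1 | 3/5 = 1
(c | (b & b)) <-> ((a -> b) | (c & a)) = 4/5 <-> 1 = 4/5
c -> c = 4/5 -> 4/5 = 1
b -> (c -> c) = 3/5 -> 1 = 1
a <-> a = 3/5 <-> 3/5 = 1
~(a <-> a) = ~1 = 0
(b -> (c -> c)) -> ~(a <-> a) = 1 -> 0 = 0
~b = ~3/5 = 2/5
((b -> (c -> c)) -> ~(a <-> a)) | ~b = 0 | 2/5 = 2/5
((c | (b & b)) <-> ((a -> b) | (c & a))) | (((b -> (c -> c)) -> ~(a <-> a)) | ~b) = 4/5 | 2/5 = 4/5
~(((c | (b & b)) <-> ((a -> b) | (c & a))) | (((b -> (c -> c)) -> ~(a <-> a)) | ~b)) = ~4/5 = 1/5

1/5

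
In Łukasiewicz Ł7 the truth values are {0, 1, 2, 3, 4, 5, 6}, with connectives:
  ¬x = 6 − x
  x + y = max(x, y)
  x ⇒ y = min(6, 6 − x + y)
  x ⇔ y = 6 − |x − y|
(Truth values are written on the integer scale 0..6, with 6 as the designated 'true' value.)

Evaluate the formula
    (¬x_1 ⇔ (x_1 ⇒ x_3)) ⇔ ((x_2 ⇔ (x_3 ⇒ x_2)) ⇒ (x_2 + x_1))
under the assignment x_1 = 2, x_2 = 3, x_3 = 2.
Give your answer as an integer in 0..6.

4

¬x_1 = ¬2 = 4
x_1 ⇒ x_3 = 2 ⇒ 2 = 6
¬x_1 ⇔ (x_1 ⇒ x_3) = 4 ⇔ 6 = 4
x_3 ⇒ x_2 = 2 ⇒ 3 = 6
x_2 ⇔ (x_3 ⇒ x_2) = 3 ⇔ 6 = 3
x_2 + x_1 = 3 + 2 = 3
(x_2 ⇔ (x_3 ⇒ x_2)) ⇒ (x_2 + x_1) = 3 ⇒ 3 = 6
(¬x_1 ⇔ (x_1 ⇒ x_3)) ⇔ ((x_2 ⇔ (x_3 ⇒ x_2)) ⇒ (x_2 + x_1)) = 4 ⇔ 6 = 4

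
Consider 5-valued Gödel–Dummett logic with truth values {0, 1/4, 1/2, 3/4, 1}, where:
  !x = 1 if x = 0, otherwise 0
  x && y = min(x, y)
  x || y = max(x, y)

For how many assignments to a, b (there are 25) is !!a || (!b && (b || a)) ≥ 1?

value 1: 20 assignments (counts)
value 0: 5 assignments
So 20 of the 25 assignments meet the threshold.

20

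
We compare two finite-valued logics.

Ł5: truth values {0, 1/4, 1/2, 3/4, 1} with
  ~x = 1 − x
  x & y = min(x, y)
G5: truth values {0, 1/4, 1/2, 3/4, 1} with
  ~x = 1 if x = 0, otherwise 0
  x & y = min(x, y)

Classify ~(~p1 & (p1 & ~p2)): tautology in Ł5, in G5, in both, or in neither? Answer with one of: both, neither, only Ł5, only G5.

only G5

In Ł5: at p1 = 1/4, p2 = 0 the value is 3/4 — not a tautology.
In G5: every assignment gives 1 — tautology.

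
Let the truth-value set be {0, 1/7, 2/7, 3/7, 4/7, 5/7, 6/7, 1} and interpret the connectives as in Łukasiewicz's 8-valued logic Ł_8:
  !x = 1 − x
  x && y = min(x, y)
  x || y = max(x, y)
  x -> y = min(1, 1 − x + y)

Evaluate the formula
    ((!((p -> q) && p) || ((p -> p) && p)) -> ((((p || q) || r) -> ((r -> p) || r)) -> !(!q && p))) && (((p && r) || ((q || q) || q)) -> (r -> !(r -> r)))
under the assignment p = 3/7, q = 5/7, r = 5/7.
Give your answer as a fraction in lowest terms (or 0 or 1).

p -> q = 3/7 -> 5/7 = 1
(p -> q) && p = 1 && 3/7 = 3/7
!((p -> q) && p) = !3/7 = 4/7
p -> p = 3/7 -> 3/7 = 1
(p -> p) && p = 1 && 3/7 = 3/7
!((p -> q) && p) || ((p -> p) && p) = 4/7 || 3/7 = 4/7
p || q = 3/7 || 5/7 = 5/7
(p || q) || r = 5/7 || 5/7 = 5/7
r -> p = 5/7 -> 3/7 = 5/7
(r -> p) || r = 5/7 || 5/7 = 5/7
((p || q) || r) -> ((r -> p) || r) = 5/7 -> 5/7 = 1
!q = !5/7 = 2/7
!q && p = 2/7 && 3/7 = 2/7
!(!q && p) = !2/7 = 5/7
(((p || q) || r) -> ((r -> p) || r)) -> !(!q && p) = 1 -> 5/7 = 5/7
(!((p -> q) && p) || ((p -> p) && p)) -> ((((p || q) || r) -> ((r -> p) || r)) -> !(!q && p)) = 4/7 -> 5/7 = 1
p && r = 3/7 && 5/7 = 3/7
q || q = 5/7 || 5/7 = 5/7
(q || q) || q = 5/7 || 5/7 = 5/7
(p && r) || ((q || q) || q) = 3/7 || 5/7 = 5/7
r -> r = 5/7 -> 5/7 = 1
!(r -> r) = !1 = 0
r -> !(r -> r) = 5/7 -> 0 = 2/7
((p && r) || ((q || q) || q)) -> (r -> !(r -> r)) = 5/7 -> 2/7 = 4/7
((!((p -> q) && p) || ((p -> p) && p)) -> ((((p || q) || r) -> ((r -> p) || r)) -> !(!q && p))) && (((p && r) || ((q || q) || q)) -> (r -> !(r -> r))) = 1 && 4/7 = 4/7

4/7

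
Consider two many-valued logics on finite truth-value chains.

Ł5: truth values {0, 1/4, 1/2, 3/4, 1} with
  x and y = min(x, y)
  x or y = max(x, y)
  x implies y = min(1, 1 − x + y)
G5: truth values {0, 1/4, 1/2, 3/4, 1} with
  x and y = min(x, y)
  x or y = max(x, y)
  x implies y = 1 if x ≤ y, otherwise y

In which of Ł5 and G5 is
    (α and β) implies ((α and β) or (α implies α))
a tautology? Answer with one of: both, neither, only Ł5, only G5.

In Ł5: every assignment gives 1 — tautology.
In G5: every assignment gives 1 — tautology.

both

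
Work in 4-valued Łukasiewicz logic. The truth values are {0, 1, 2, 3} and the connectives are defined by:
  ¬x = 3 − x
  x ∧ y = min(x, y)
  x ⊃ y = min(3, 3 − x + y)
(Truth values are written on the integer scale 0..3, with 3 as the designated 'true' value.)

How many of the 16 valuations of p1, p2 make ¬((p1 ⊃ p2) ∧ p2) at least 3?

4

p1 = 0, p2 = 0 ↦ 3  ≥
p1 = 0, p2 = 1 ↦ 2  <
p1 = 0, p2 = 2 ↦ 1  <
p1 = 0, p2 = 3 ↦ 0  <
p1 = 1, p2 = 0 ↦ 3  ≥
p1 = 1, p2 = 1 ↦ 2  <
p1 = 1, p2 = 2 ↦ 1  <
p1 = 1, p2 = 3 ↦ 0  <
p1 = 2, p2 = 0 ↦ 3  ≥
p1 = 2, p2 = 1 ↦ 2  <
p1 = 2, p2 = 2 ↦ 1  <
p1 = 2, p2 = 3 ↦ 0  <
p1 = 3, p2 = 0 ↦ 3  ≥
p1 = 3, p2 = 1 ↦ 2  <
p1 = 3, p2 = 2 ↦ 1  <
p1 = 3, p2 = 3 ↦ 0  <
So 4 of the 16 assignments meet the threshold.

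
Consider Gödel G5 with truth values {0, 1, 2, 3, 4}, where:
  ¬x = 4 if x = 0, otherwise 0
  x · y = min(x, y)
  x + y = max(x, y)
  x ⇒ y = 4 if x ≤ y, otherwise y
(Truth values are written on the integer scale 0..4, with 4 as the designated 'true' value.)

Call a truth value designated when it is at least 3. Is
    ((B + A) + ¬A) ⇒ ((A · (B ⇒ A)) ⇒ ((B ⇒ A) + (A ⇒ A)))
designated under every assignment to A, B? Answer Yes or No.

At A = 2, B = 4, for instance:
B + A = 4 + 2 = 4
¬A = ¬2 = 0
(B + A) + ¬A = 4 + 0 = 4
B ⇒ A = 4 ⇒ 2 = 2
A · (B ⇒ A) = 2 · 2 = 2
B ⇒ A = 4 ⇒ 2 = 2
A ⇒ A = 2 ⇒ 2 = 4
(B ⇒ A) + (A ⇒ A) = 2 + 4 = 4
(A · (B ⇒ A)) ⇒ ((B ⇒ A) + (A ⇒ A)) = 2 ⇒ 4 = 4
((B + A) + ¬A) ⇒ ((A · (B ⇒ A)) ⇒ ((B ⇒ A) + (A ⇒ A))) = 4 ⇒ 4 = 4
and checking the remaining 24 assignments likewise gives ≥ 3 in every case.

Yes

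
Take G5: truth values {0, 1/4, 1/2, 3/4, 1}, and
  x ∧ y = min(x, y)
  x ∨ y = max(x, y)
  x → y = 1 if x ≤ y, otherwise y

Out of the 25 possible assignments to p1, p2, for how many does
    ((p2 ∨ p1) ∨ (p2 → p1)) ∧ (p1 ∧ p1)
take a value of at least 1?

value 1: 5 assignments (counts)
value 3/4: 5 assignments
value 1/2: 5 assignments
value 1/4: 5 assignments
value 0: 5 assignments
So 5 of the 25 assignments meet the threshold.

5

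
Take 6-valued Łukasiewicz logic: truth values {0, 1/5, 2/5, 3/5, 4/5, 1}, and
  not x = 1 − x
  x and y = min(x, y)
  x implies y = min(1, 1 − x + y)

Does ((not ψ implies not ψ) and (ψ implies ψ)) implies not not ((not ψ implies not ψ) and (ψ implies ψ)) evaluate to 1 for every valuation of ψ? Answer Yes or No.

Yes

ψ = 0 ↦ 1
ψ = 1/5 ↦ 1
ψ = 2/5 ↦ 1
ψ = 3/5 ↦ 1
ψ = 4/5 ↦ 1
ψ = 1 ↦ 1
Every assignment gives a value ≥ 1.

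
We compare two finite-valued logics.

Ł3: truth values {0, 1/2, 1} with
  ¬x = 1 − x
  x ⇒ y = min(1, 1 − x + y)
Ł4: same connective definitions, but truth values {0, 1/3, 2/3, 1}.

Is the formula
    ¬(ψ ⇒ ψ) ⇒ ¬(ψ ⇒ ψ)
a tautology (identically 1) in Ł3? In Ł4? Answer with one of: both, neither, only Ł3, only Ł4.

In Ł3: every assignment gives 1 — tautology.
In Ł4: every assignment gives 1 — tautology.

both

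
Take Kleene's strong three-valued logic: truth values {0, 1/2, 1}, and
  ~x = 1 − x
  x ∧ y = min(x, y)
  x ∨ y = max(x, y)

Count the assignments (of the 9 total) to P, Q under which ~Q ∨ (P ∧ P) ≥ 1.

5

P = 0, Q = 0 ↦ 1  ≥
P = 0, Q = 1/2 ↦ 1/2  <
P = 0, Q = 1 ↦ 0  <
P = 1/2, Q = 0 ↦ 1  ≥
P = 1/2, Q = 1/2 ↦ 1/2  <
P = 1/2, Q = 1 ↦ 1/2  <
P = 1, Q = 0 ↦ 1  ≥
P = 1, Q = 1/2 ↦ 1  ≥
P = 1, Q = 1 ↦ 1  ≥
So 5 of the 9 assignments meet the threshold.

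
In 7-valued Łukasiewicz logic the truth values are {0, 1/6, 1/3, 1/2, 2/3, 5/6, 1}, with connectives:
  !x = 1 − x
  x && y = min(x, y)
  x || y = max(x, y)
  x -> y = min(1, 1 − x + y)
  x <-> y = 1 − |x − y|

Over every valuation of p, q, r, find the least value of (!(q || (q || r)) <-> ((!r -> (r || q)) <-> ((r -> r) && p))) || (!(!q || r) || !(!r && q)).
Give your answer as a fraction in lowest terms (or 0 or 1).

1/2

Take p = 0, q = 1/2, r = 1/2:
q || r = 1/2 || 1/2 = 1/2
q || (q || r) = 1/2 || 1/2 = 1/2
!(q || (q || r)) = !1/2 = 1/2
!r = !1/2 = 1/2
r || q = 1/2 || 1/2 = 1/2
!r -> (r || q) = 1/2 -> 1/2 = 1
r -> r = 1/2 -> 1/2 = 1
(r -> r) && p = 1 && 0 = 0
(!r -> (r || q)) <-> ((r -> r) && p) = 1 <-> 0 = 0
!(q || (q || r)) <-> ((!r -> (r || q)) <-> ((r -> r) && p)) = 1/2 <-> 0 = 1/2
!q = !1/2 = 1/2
!q || r = 1/2 || 1/2 = 1/2
!(!q || r) = !1/2 = 1/2
!r = !1/2 = 1/2
!r && q = 1/2 && 1/2 = 1/2
!(!r && q) = !1/2 = 1/2
!(!q || r) || !(!r && q) = 1/2 || 1/2 = 1/2
(!(q || (q || r)) <-> ((!r -> (r || q)) <-> ((r -> r) && p))) || (!(!q || r) || !(!r && q)) = 1/2 || 1/2 = 1/2
No assignment yields a value below 1/2, so this is the minimum.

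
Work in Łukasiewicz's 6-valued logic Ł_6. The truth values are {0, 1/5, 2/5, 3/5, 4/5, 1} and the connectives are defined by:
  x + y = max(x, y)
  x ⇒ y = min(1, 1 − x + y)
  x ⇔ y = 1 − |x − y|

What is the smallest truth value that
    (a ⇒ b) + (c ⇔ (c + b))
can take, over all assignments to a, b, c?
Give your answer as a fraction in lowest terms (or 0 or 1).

3/5

Take a = 4/5, b = 2/5, c = 0:
a ⇒ b = 4/5 ⇒ 2/5 = 3/5
c + b = 0 + 2/5 = 2/5
c ⇔ (c + b) = 0 ⇔ 2/5 = 3/5
(a ⇒ b) + (c ⇔ (c + b)) = 3/5 + 3/5 = 3/5
No assignment yields a value below 3/5, so this is the minimum.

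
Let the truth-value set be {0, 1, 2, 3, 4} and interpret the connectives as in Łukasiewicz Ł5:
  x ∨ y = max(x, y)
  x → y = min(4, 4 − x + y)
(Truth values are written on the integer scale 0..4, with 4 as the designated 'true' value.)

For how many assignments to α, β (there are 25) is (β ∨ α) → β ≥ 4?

15

value 4: 15 assignments (counts)
value 3: 4 assignments
value 2: 3 assignments
value 1: 2 assignments
value 0: 1 assignment
So 15 of the 25 assignments meet the threshold.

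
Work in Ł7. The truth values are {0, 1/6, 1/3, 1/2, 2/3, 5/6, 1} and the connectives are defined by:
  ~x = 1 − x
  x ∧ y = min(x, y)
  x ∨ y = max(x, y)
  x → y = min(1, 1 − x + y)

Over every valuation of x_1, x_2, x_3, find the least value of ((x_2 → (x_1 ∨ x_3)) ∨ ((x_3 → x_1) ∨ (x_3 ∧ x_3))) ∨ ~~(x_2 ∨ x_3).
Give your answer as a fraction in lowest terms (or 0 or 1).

Take x_1 = 0, x_2 = 2/3, x_3 = 1/3:
x_1 ∨ x_3 = 0 ∨ 1/3 = 1/3
x_2 → (x_1 ∨ x_3) = 2/3 → 1/3 = 2/3
x_3 → x_1 = 1/3 → 0 = 2/3
x_3 ∧ x_3 = 1/3 ∧ 1/3 = 1/3
(x_3 → x_1) ∨ (x_3 ∧ x_3) = 2/3 ∨ 1/3 = 2/3
(x_2 → (x_1 ∨ x_3)) ∨ ((x_3 → x_1) ∨ (x_3 ∧ x_3)) = 2/3 ∨ 2/3 = 2/3
x_2 ∨ x_3 = 2/3 ∨ 1/3 = 2/3
~(x_2 ∨ x_3) = ~2/3 = 1/3
~~(x_2 ∨ x_3) = ~1/3 = 2/3
((x_2 → (x_1 ∨ x_3)) ∨ ((x_3 → x_1) ∨ (x_3 ∧ x_3))) ∨ ~~(x_2 ∨ x_3) = 2/3 ∨ 2/3 = 2/3
No assignment yields a value below 2/3, so this is the minimum.

2/3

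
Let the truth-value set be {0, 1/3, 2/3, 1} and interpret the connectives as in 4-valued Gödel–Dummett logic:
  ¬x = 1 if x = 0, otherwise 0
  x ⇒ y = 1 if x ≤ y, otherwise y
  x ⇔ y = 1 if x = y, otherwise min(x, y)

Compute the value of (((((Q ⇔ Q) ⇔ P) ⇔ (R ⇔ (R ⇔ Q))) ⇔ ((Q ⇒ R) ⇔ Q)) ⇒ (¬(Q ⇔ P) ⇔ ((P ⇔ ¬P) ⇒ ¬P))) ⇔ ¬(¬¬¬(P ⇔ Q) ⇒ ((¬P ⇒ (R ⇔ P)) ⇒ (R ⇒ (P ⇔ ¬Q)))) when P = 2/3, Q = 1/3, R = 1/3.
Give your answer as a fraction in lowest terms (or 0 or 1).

1

Q ⇔ Q = 1/3 ⇔ 1/3 = 1
(Q ⇔ Q) ⇔ P = 1 ⇔ 2/3 = 2/3
R ⇔ Q = 1/3 ⇔ 1/3 = 1
R ⇔ (R ⇔ Q) = 1/3 ⇔ 1 = 1/3
((Q ⇔ Q) ⇔ P) ⇔ (R ⇔ (R ⇔ Q)) = 2/3 ⇔ 1/3 = 1/3
Q ⇒ R = 1/3 ⇒ 1/3 = 1
(Q ⇒ R) ⇔ Q = 1 ⇔ 1/3 = 1/3
(((Q ⇔ Q) ⇔ P) ⇔ (R ⇔ (R ⇔ Q))) ⇔ ((Q ⇒ R) ⇔ Q) = 1/3 ⇔ 1/3 = 1
Q ⇔ P = 1/3 ⇔ 2/3 = 1/3
¬(Q ⇔ P) = ¬1/3 = 0
¬P = ¬2/3 = 0
P ⇔ ¬P = 2/3 ⇔ 0 = 0
¬P = ¬2/3 = 0
(P ⇔ ¬P) ⇒ ¬P = 0 ⇒ 0 = 1
¬(Q ⇔ P) ⇔ ((P ⇔ ¬P) ⇒ ¬P) = 0 ⇔ 1 = 0
((((Q ⇔ Q) ⇔ P) ⇔ (R ⇔ (R ⇔ Q))) ⇔ ((Q ⇒ R) ⇔ Q)) ⇒ (¬(Q ⇔ P) ⇔ ((P ⇔ ¬P) ⇒ ¬P)) = 1 ⇒ 0 = 0
P ⇔ Q = 2/3 ⇔ 1/3 = 1/3
¬(P ⇔ Q) = ¬1/3 = 0
¬¬(P ⇔ Q) = ¬0 = 1
¬¬¬(P ⇔ Q) = ¬1 = 0
¬P = ¬2/3 = 0
R ⇔ P = 1/3 ⇔ 2/3 = 1/3
¬P ⇒ (R ⇔ P) = 0 ⇒ 1/3 = 1
¬Q = ¬1/3 = 0
P ⇔ ¬Q = 2/3 ⇔ 0 = 0
R ⇒ (P ⇔ ¬Q) = 1/3 ⇒ 0 = 0
(¬P ⇒ (R ⇔ P)) ⇒ (R ⇒ (P ⇔ ¬Q)) = 1 ⇒ 0 = 0
¬¬¬(P ⇔ Q) ⇒ ((¬P ⇒ (R ⇔ P)) ⇒ (R ⇒ (P ⇔ ¬Q))) = 0 ⇒ 0 = 1
¬(¬¬¬(P ⇔ Q) ⇒ ((¬P ⇒ (R ⇔ P)) ⇒ (R ⇒ (P ⇔ ¬Q)))) = ¬1 = 0
(((((Q ⇔ Q) ⇔ P) ⇔ (R ⇔ (R ⇔ Q))) ⇔ ((Q ⇒ R) ⇔ Q)) ⇒ (¬(Q ⇔ P) ⇔ ((P ⇔ ¬P) ⇒ ¬P))) ⇔ ¬(¬¬¬(P ⇔ Q) ⇒ ((¬P ⇒ (R ⇔ P)) ⇒ (R ⇒ (P ⇔ ¬Q)))) = 0 ⇔ 0 = 1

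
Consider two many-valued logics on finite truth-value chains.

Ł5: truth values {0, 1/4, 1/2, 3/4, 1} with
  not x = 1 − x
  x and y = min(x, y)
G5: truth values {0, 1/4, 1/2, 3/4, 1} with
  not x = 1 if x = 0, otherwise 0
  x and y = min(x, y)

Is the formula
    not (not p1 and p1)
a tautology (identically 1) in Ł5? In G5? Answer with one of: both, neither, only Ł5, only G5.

only G5

In Ł5: at p1 = 1/4 the value is 3/4 — not a tautology.
In G5: every assignment gives 1 — tautology.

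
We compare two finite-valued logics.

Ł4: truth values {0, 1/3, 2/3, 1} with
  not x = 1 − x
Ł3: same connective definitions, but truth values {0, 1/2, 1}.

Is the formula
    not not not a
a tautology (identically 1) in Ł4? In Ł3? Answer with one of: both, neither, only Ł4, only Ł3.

neither

In Ł4: at a = 1/3 the value is 2/3 — not a tautology.
In Ł3: at a = 1/2 the value is 1/2 — not a tautology.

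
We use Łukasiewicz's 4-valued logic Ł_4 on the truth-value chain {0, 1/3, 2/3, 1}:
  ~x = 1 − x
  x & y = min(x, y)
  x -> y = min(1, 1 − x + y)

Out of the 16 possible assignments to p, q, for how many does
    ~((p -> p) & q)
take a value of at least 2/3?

8

p = 0, q = 0 ↦ 1  ≥
p = 0, q = 1/3 ↦ 2/3  ≥
p = 0, q = 2/3 ↦ 1/3  <
p = 0, q = 1 ↦ 0  <
p = 1/3, q = 0 ↦ 1  ≥
p = 1/3, q = 1/3 ↦ 2/3  ≥
p = 1/3, q = 2/3 ↦ 1/3  <
p = 1/3, q = 1 ↦ 0  <
p = 2/3, q = 0 ↦ 1  ≥
p = 2/3, q = 1/3 ↦ 2/3  ≥
p = 2/3, q = 2/3 ↦ 1/3  <
p = 2/3, q = 1 ↦ 0  <
p = 1, q = 0 ↦ 1  ≥
p = 1, q = 1/3 ↦ 2/3  ≥
p = 1, q = 2/3 ↦ 1/3  <
p = 1, q = 1 ↦ 0  <
So 8 of the 16 assignments meet the threshold.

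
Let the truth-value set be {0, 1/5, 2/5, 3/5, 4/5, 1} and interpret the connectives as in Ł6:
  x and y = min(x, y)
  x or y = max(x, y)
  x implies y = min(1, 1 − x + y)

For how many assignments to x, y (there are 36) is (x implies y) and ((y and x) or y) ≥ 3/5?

18

value 1: 6 assignments (counts)
value 4/5: 6 assignments (counts)
value 3/5: 6 assignments (counts)
value 2/5: 6 assignments
value 1/5: 6 assignments
value 0: 6 assignments
So 18 of the 36 assignments meet the threshold.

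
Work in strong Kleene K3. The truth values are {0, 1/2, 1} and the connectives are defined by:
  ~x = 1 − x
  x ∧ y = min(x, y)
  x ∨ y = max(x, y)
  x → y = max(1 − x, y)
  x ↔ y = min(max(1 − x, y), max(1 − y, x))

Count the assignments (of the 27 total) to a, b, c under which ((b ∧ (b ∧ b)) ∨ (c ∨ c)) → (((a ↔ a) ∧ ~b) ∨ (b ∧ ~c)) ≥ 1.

10

value 1: 10 assignments (counts)
value 1/2: 14 assignments
value 0: 3 assignments
So 10 of the 27 assignments meet the threshold.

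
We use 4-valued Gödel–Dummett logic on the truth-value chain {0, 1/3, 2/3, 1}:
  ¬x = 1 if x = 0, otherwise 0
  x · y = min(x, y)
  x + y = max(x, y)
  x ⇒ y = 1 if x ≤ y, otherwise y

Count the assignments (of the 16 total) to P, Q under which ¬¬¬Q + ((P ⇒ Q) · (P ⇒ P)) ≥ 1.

13

P = 0, Q = 0 ↦ 1  ≥
P = 0, Q = 1/3 ↦ 1  ≥
P = 0, Q = 2/3 ↦ 1  ≥
P = 0, Q = 1 ↦ 1  ≥
P = 1/3, Q = 0 ↦ 1  ≥
P = 1/3, Q = 1/3 ↦ 1  ≥
P = 1/3, Q = 2/3 ↦ 1  ≥
P = 1/3, Q = 1 ↦ 1  ≥
P = 2/3, Q = 0 ↦ 1  ≥
P = 2/3, Q = 1/3 ↦ 1/3  <
P = 2/3, Q = 2/3 ↦ 1  ≥
P = 2/3, Q = 1 ↦ 1  ≥
P = 1, Q = 0 ↦ 1  ≥
P = 1, Q = 1/3 ↦ 1/3  <
P = 1, Q = 2/3 ↦ 2/3  <
P = 1, Q = 1 ↦ 1  ≥
So 13 of the 16 assignments meet the threshold.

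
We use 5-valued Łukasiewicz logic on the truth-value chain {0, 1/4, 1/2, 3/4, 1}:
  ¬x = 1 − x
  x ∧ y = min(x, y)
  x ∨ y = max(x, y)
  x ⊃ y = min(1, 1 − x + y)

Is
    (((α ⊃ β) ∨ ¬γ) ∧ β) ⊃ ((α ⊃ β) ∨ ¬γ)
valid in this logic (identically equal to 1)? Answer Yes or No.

Yes

At α = 0, β = 0, γ = 1/4, for instance:
α ⊃ β = 0 ⊃ 0 = 1
¬γ = ¬1/4 = 3/4
(α ⊃ β) ∨ ¬γ = 1 ∨ 3/4 = 1
((α ⊃ β) ∨ ¬γ) ∧ β = 1 ∧ 0 = 0
(((α ⊃ β) ∨ ¬γ) ∧ β) ⊃ ((α ⊃ β) ∨ ¬γ) = 0 ⊃ 1 = 1
and checking the remaining 124 assignments likewise gives ≥ 1 in every case.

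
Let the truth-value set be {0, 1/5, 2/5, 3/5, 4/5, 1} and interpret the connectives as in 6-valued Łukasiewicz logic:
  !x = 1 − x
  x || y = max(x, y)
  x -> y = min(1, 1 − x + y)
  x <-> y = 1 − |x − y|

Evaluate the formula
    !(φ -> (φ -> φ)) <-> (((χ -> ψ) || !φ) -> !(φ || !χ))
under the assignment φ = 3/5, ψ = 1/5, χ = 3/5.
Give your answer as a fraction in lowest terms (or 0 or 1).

1/5

φ -> φ = 3/5 -> 3/5 = 1
φ -> (φ -> φ) = 3/5 -> 1 = 1
!(φ -> (φ -> φ)) = !1 = 0
χ -> ψ = 3/5 -> 1/5 = 3/5
!φ = !3/5 = 2/5
(χ -> ψ) || !φ = 3/5 || 2/5 = 3/5
!χ = !3/5 = 2/5
φ || !χ = 3/5 || 2/5 = 3/5
!(φ || !χ) = !3/5 = 2/5
((χ -> ψ) || !φ) -> !(φ || !χ) = 3/5 -> 2/5 = 4/5
!(φ -> (φ -> φ)) <-> (((χ -> ψ) || !φ) -> !(φ || !χ)) = 0 <-> 4/5 = 1/5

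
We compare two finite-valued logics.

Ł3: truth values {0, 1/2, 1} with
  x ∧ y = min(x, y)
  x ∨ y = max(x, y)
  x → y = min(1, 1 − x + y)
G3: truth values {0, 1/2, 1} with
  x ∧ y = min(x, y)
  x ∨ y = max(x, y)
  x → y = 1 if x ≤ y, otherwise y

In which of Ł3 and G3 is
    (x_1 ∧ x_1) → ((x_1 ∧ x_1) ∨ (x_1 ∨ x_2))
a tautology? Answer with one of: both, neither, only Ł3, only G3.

In Ł3: every assignment gives 1 — tautology.
In G3: every assignment gives 1 — tautology.

both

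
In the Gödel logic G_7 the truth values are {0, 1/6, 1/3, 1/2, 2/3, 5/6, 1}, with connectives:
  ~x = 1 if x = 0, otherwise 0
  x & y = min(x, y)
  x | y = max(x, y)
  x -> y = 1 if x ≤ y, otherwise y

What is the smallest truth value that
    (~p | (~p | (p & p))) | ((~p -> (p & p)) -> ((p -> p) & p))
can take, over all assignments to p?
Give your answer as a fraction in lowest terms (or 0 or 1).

1/6

Take p = 1/6:
~p = ~1/6 = 0
~p = ~1/6 = 0
p & p = 1/6 & 1/6 = 1/6
~p | (p & p) = 0 | 1/6 = 1/6
~p | (~p | (p & p)) = 0 | 1/6 = 1/6
~p = ~1/6 = 0
p & p = 1/6 & 1/6 = 1/6
~p -> (p & p) = 0 -> 1/6 = 1
p -> p = 1/6 -> 1/6 = 1
(p -> p) & p = 1 & 1/6 = 1/6
(~p -> (p & p)) -> ((p -> p) & p) = 1 -> 1/6 = 1/6
(~p | (~p | (p & p))) | ((~p -> (p & p)) -> ((p -> p) & p)) = 1/6 | 1/6 = 1/6
No assignment yields a value below 1/6, so this is the minimum.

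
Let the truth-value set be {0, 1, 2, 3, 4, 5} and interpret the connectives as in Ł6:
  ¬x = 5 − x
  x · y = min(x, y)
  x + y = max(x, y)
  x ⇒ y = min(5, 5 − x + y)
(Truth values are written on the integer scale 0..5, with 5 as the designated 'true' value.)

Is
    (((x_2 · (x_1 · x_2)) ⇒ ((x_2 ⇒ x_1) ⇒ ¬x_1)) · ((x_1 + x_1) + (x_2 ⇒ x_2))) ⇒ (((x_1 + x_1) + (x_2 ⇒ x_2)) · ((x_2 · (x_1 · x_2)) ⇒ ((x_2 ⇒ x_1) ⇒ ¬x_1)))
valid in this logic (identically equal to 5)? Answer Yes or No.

At x_1 = 1, x_2 = 1, for instance:
x_1 · x_2 = 1 · 1 = 1
x_2 · (x_1 · x_2) = 1 · 1 = 1
x_2 ⇒ x_1 = 1 ⇒ 1 = 5
¬x_1 = ¬1 = 4
(x_2 ⇒ x_1) ⇒ ¬x_1 = 5 ⇒ 4 = 4
(x_2 · (x_1 · x_2)) ⇒ ((x_2 ⇒ x_1) ⇒ ¬x_1) = 1 ⇒ 4 = 5
x_1 + x_1 = 1 + 1 = 1
x_2 ⇒ x_2 = 1 ⇒ 1 = 5
(x_1 + x_1) + (x_2 ⇒ x_2) = 1 + 5 = 5
((x_2 · (x_1 · x_2)) ⇒ ((x_2 ⇒ x_1) ⇒ ¬x_1)) · ((x_1 + x_1) + (x_2 ⇒ x_2)) = 5 · 5 = 5
((x_1 + x_1) + (x_2 ⇒ x_2)) · ((x_2 · (x_1 · x_2)) ⇒ ((x_2 ⇒ x_1) ⇒ ¬x_1)) = 5 · 5 = 5
(((x_2 · (x_1 · x_2)) ⇒ ((x_2 ⇒ x_1) ⇒ ¬x_1)) · ((x_1 + x_1) + (x_2 ⇒ x_2))) ⇒ (((x_1 + x_1) + (x_2 ⇒ x_2)) · ((x_2 · (x_1 · x_2)) ⇒ ((x_2 ⇒ x_1) ⇒ ¬x_1))) = 5 ⇒ 5 = 5
and checking the remaining 35 assignments likewise gives ≥ 5 in every case.

Yes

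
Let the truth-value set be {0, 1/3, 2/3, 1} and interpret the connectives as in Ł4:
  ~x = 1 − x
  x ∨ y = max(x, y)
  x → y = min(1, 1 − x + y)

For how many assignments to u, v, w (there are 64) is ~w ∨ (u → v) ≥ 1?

value 1: 46 assignments (counts)
value 2/3: 12 assignments
value 1/3: 5 assignments
value 0: 1 assignment
So 46 of the 64 assignments meet the threshold.

46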